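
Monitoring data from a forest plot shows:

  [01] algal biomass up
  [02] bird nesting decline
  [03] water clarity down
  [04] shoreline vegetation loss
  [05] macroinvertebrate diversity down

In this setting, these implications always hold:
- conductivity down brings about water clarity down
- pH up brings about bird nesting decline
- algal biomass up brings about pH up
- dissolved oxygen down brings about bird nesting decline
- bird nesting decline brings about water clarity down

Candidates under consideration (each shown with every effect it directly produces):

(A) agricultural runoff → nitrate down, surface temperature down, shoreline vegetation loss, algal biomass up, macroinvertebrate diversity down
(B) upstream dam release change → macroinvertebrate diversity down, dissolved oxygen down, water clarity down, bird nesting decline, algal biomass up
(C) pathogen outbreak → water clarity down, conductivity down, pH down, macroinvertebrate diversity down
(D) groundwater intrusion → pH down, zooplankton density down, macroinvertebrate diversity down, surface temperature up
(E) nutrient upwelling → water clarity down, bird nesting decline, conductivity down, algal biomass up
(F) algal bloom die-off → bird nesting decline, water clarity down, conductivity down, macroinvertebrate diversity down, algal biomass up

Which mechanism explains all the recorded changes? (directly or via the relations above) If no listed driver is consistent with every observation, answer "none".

Per-candidate check:
(A) agricultural runoff — accounts for every observation (bird nesting decline through algal biomass up → pH up → bird nesting decline)
(B) upstream dam release change — algal biomass up match; bird nesting decline match; water clarity down match; shoreline vegetation loss miss; macroinvertebrate diversity down match
(C) pathogen outbreak — algal biomass up miss; bird nesting decline miss; water clarity down match; shoreline vegetation loss miss; macroinvertebrate diversity down match
(D) groundwater intrusion — does not account for algal biomass up, bird nesting decline, water clarity down, shoreline vegetation loss
(E) nutrient upwelling — algal biomass up match; bird nesting decline match; water clarity down match; shoreline vegetation loss miss; macroinvertebrate diversity down miss
(F) algal bloom die-off — does not account for shoreline vegetation loss
(A) alone accounts for all the evidence.

A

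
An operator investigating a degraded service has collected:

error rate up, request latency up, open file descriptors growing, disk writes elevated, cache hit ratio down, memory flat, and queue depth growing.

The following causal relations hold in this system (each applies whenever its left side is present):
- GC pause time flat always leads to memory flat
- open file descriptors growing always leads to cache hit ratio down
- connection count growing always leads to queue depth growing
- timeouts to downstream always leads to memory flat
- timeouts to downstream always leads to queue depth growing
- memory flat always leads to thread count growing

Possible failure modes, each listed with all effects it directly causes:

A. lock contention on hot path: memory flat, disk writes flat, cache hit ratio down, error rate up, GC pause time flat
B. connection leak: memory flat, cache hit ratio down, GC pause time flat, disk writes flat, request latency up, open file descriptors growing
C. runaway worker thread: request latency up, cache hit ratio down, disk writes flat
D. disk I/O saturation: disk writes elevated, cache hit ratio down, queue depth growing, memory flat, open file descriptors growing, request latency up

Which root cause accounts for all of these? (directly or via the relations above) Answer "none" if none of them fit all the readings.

none

For each candidate, compare predicted effects to what was observed:
(A) lock contention on hot path — error rate up +; request latency up -; open file descriptors growing -; disk writes elevated -; cache hit ratio down +; memory flat +; queue depth growing -
(B) connection leak — error rate up -; request latency up +; open file descriptors growing +; disk writes elevated -; cache hit ratio down +; memory flat +; queue depth growing -
(C) runaway worker thread — error rate up -; request latency up +; open file descriptors growing -; disk writes elevated -; cache hit ratio down +; memory flat -; queue depth growing -
(D) disk I/O saturation — does not account for error rate up
Every candidate fails on at least one observation.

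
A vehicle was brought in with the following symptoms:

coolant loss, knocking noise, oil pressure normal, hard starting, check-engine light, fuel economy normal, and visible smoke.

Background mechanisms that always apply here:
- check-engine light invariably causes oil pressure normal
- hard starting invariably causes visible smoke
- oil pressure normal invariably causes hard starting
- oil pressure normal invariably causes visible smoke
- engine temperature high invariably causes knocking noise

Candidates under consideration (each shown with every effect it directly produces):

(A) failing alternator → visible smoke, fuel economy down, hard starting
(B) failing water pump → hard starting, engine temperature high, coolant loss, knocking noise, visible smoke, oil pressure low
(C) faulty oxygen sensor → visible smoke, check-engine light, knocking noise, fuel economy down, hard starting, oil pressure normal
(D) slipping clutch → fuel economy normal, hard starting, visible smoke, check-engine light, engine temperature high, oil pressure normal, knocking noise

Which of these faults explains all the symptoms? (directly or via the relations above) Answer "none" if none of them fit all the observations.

none

Checking each candidate against the observations:
(A) failing alternator — fails on coolant loss, knocking noise, oil pressure normal, check-engine light, fuel economy normal (predicts fuel economy down, not fuel economy normal)
(B) failing water pump — fails on oil pressure normal, check-engine light, fuel economy normal (predicts oil pressure low, not oil pressure normal)
(C) faulty oxygen sensor — fails on coolant loss, fuel economy normal (predicts fuel economy down, not fuel economy normal)
(D) slipping clutch — coolant loss -; knocking noise +; oil pressure normal +; hard starting +; check-engine light +; fuel economy normal +; visible smoke +
No candidate is consistent with all observations.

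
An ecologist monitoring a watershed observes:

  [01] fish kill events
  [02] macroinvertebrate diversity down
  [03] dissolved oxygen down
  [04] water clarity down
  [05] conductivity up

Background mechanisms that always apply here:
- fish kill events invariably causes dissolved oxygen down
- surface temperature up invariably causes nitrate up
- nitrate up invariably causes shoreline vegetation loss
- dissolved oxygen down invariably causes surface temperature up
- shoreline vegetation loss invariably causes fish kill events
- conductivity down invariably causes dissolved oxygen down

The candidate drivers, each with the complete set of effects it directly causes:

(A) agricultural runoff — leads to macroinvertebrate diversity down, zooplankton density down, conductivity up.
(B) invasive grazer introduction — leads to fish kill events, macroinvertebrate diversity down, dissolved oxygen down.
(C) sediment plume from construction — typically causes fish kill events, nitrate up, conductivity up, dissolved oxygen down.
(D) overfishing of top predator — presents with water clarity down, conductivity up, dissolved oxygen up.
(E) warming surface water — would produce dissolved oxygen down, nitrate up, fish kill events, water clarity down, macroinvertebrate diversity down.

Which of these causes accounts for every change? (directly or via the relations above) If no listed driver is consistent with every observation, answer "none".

Checking each candidate against the observations:
(A) agricultural runoff — fish kill events ✗; macroinvertebrate diversity down ✓; dissolved oxygen down ✗; water clarity down ✗; conductivity up ✓
(B) invasive grazer introduction — does not account for water clarity down, conductivity up
(C) sediment plume from construction — fish kill events ✓; macroinvertebrate diversity down ✗; dissolved oxygen down ✓; water clarity down ✗; conductivity up ✓
(D) overfishing of top predator — fish kill events ✗; macroinvertebrate diversity down ✗; dissolved oxygen down ✗; water clarity down ✓; conductivity up ✓
(E) warming surface water — fish kill events ✓; macroinvertebrate diversity down ✓; dissolved oxygen down ✓; water clarity down ✓; conductivity up ✗
No candidate is consistent with all observations.

none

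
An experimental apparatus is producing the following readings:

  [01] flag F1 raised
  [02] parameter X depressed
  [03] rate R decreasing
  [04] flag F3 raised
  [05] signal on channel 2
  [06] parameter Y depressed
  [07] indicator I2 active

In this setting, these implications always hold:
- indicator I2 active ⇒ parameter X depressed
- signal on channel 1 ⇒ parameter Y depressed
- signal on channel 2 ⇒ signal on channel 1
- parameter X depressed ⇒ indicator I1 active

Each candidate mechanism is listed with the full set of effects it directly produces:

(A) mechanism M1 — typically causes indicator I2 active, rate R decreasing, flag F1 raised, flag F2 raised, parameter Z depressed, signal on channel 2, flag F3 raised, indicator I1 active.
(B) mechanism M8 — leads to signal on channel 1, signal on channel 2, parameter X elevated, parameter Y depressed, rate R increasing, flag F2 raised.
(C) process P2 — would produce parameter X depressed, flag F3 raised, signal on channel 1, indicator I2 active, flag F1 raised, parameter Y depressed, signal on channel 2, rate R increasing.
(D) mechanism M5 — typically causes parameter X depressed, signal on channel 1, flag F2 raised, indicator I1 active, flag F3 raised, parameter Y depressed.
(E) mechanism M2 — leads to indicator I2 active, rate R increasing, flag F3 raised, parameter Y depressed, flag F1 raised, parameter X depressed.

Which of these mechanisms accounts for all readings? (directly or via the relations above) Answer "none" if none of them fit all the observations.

For each candidate, compare predicted effects to what was observed:
(A) mechanism M1 — flag F1 raised +; parameter X depressed + (via indicator I2 active → parameter X depressed); rate R decreasing +; flag F3 raised +; signal on channel 2 +; parameter Y depressed + (via signal on channel 2 → signal on channel 1 → parameter Y depressed); indicator I2 active +
(B) mechanism M8 — fails on flag F1 raised, parameter X depressed, rate R decreasing, flag F3 raised, indicator I2 active (predicts parameter X elevated, not parameter X depressed; predicts rate R increasing, not rate R decreasing)
(C) process P2 — flag F1 raised +; parameter X depressed +; rate R decreasing -; flag F3 raised +; signal on channel 2 +; parameter Y depressed +; indicator I2 active +
(D) mechanism M5 — does not account for flag F1 raised, rate R decreasing, signal on channel 2, indicator I2 active
(E) mechanism M2 — flag F1 raised +; parameter X depressed +; rate R decreasing -; flag F3 raised +; signal on channel 2 -; parameter Y depressed +; indicator I2 active +
Only (A) is consistent with every observation.

A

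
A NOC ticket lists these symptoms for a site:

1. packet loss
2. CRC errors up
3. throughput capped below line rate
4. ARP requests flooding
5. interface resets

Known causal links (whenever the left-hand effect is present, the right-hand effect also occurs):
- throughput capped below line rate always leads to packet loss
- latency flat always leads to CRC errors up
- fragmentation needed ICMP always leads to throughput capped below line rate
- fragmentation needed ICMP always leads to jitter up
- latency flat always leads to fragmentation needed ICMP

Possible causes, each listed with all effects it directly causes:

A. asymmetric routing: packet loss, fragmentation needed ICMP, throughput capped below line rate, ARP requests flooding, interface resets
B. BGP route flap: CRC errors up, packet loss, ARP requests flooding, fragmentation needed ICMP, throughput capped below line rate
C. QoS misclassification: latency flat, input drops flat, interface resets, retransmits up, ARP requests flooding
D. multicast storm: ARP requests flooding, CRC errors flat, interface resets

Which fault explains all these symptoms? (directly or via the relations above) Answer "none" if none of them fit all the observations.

C

Testing each hypothesis:
(A) asymmetric routing — does not account for CRC errors up
(B) BGP route flap — does not account for interface resets
(C) QoS misclassification — packet loss + (through latency flat → fragmentation needed ICMP → throughput capped below line rate → packet loss); CRC errors up + (through latency flat → CRC errors up); throughput capped below line rate + (through latency flat → fragmentation needed ICMP → throughput capped below line rate); ARP requests flooding +; interface resets +
(D) multicast storm — fails on packet loss, CRC errors up, throughput capped below line rate (predicts CRC errors flat, not CRC errors up)
Only (C) is consistent with every observation.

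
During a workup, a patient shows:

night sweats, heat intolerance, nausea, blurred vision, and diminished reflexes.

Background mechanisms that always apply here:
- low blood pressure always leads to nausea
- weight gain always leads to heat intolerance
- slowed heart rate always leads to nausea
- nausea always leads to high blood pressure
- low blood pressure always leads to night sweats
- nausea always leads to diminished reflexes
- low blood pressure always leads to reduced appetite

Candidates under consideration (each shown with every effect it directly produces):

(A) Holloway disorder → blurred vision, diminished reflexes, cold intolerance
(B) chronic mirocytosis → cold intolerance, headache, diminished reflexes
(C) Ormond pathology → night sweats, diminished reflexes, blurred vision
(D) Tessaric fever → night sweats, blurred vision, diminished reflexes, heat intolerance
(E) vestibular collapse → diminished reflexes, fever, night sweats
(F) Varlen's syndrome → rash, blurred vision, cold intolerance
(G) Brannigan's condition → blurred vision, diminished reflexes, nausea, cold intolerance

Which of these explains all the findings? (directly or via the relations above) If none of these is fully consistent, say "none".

none

Checking each candidate against the observations:
(A) Holloway disorder — fails on night sweats, heat intolerance, nausea (predicts cold intolerance, not heat intolerance)
(B) chronic mirocytosis — fails on night sweats, heat intolerance, nausea, blurred vision (predicts cold intolerance, not heat intolerance)
(C) Ormond pathology — night sweats ✓; heat intolerance ✗; nausea ✗; blurred vision ✓; diminished reflexes ✓
(D) Tessaric fever — does not account for nausea
(E) vestibular collapse — does not account for heat intolerance, nausea, blurred vision
(F) Varlen's syndrome — fails on night sweats, heat intolerance, nausea, diminished reflexes (predicts cold intolerance, not heat intolerance)
(G) Brannigan's condition — night sweats ✗; heat intolerance ✗; nausea ✓; blurred vision ✓; diminished reflexes ✓
Every candidate fails on at least one observation.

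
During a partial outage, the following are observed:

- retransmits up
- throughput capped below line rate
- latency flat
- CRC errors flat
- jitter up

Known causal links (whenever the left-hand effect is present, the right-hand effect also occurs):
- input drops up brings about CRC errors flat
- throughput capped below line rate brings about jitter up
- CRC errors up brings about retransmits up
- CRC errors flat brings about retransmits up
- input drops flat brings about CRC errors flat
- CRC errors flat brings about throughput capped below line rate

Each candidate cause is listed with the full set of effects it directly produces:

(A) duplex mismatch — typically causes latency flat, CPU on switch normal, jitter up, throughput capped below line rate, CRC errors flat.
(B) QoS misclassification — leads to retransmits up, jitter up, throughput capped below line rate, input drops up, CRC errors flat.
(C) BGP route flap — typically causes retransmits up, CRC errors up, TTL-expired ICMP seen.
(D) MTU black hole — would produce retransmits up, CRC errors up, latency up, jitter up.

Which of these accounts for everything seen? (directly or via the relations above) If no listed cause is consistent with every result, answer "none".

Per-candidate check:
(A) duplex mismatch — accounts for every observation (retransmits up by CRC errors flat → retransmits up)
(B) QoS misclassification — does not account for latency flat
(C) BGP route flap — retransmits up ✓; throughput capped below line rate ✗; latency flat ✗; CRC errors flat ✗; jitter up ✗
(D) MTU black hole — fails on throughput capped below line rate, latency flat, CRC errors flat (predicts latency up, not latency flat; predicts CRC errors up, not CRC errors flat)
Only (A) is consistent with every observation.

A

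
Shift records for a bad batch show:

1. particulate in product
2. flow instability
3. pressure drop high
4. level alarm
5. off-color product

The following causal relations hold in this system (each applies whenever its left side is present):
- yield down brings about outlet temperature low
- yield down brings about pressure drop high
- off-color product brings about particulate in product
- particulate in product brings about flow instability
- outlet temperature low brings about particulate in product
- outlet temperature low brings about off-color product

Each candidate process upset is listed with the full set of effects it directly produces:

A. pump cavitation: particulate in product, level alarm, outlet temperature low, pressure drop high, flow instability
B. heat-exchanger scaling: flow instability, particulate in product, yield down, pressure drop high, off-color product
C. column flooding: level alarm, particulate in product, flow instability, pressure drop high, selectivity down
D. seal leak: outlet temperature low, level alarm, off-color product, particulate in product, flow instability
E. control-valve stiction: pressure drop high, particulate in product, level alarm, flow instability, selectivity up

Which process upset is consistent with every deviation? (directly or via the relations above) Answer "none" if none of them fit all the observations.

A

Checking each candidate against the observations:
(A) pump cavitation — particulate in product yes; flow instability yes; pressure drop high yes; level alarm yes; off-color product yes (via outlet temperature low → off-color product)
(B) heat-exchanger scaling — does not account for level alarm
(C) column flooding — does not account for off-color product
(D) seal leak — does not account for pressure drop high
(E) control-valve stiction — particulate in product yes; flow instability yes; pressure drop high yes; level alarm yes; off-color product NO
Only (A) is consistent with every observation.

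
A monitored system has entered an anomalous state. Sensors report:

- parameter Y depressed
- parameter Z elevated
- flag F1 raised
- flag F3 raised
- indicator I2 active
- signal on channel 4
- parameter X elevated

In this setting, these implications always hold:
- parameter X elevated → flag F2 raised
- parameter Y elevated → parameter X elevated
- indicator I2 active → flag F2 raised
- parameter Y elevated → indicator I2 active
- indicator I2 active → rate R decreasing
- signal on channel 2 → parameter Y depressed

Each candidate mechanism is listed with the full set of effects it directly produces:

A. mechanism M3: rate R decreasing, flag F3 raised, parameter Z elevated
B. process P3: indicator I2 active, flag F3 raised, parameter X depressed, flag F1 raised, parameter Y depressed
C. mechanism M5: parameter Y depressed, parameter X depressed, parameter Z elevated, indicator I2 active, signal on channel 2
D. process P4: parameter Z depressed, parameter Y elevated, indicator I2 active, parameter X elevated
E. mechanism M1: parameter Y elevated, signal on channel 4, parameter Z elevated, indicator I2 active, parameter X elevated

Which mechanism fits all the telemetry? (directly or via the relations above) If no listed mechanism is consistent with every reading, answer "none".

Checking each candidate against the observations:
(A) mechanism M3 — parameter Y depressed -; parameter Z elevated +; flag F1 raised -; flag F3 raised +; indicator I2 active -; signal on channel 4 -; parameter X elevated -
(B) process P3 — parameter Y depressed +; parameter Z elevated -; flag F1 raised +; flag F3 raised +; indicator I2 active +; signal on channel 4 -; parameter X elevated -
(C) mechanism M5 — parameter Y depressed +; parameter Z elevated +; flag F1 raised -; flag F3 raised -; indicator I2 active +; signal on channel 4 -; parameter X elevated -
(D) process P4 — fails on parameter Y depressed, parameter Z elevated, flag F1 raised, flag F3 raised, signal on channel 4 (predicts parameter Y elevated, not parameter Y depressed; predicts parameter Z depressed, not parameter Z elevated)
(E) mechanism M1 — parameter Y depressed -; parameter Z elevated +; flag F1 raised -; flag F3 raised -; indicator I2 active +; signal on channel 4 +; parameter X elevated +
Every candidate fails on at least one observation.

none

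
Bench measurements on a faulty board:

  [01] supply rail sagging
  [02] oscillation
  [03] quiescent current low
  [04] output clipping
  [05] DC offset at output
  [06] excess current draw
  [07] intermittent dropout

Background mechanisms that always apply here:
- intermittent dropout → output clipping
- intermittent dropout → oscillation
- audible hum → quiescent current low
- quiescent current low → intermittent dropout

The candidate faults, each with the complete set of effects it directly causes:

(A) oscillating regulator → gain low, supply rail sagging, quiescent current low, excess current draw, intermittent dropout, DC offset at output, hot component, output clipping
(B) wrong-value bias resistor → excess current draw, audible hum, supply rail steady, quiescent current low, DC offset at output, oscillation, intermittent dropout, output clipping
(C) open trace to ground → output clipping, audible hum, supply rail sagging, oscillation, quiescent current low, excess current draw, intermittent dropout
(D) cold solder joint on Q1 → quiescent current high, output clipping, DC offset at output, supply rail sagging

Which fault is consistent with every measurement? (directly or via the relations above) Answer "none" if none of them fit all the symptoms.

A

Checking each candidate against the observations:
(A) oscillating regulator — accounts for every observation (oscillation through intermittent dropout → oscillation)
(B) wrong-value bias resistor — supply rail sagging NO; oscillation yes; quiescent current low yes; output clipping yes; DC offset at output yes; excess current draw yes; intermittent dropout yes
(C) open trace to ground — does not account for DC offset at output
(D) cold solder joint on Q1 — fails on oscillation, quiescent current low, excess current draw, intermittent dropout (predicts quiescent current high, not quiescent current low)
(A) is the only candidate with no mismatches.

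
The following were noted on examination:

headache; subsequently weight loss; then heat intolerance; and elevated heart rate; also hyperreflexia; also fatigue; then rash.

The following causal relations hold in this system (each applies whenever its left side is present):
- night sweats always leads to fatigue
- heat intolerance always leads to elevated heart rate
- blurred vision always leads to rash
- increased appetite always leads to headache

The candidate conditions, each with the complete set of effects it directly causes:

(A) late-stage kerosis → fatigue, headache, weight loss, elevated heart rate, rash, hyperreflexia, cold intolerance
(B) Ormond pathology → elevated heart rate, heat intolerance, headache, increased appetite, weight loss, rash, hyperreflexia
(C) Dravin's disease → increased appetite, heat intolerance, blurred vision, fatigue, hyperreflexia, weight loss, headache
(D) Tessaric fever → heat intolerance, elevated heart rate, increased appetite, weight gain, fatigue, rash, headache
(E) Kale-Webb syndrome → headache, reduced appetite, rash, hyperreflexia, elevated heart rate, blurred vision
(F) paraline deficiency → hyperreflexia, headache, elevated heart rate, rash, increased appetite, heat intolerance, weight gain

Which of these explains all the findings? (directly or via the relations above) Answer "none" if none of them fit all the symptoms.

Checking each candidate against the observations:
(A) late-stage kerosis — fails on heat intolerance (predicts cold intolerance, not heat intolerance)
(B) Ormond pathology — headache ✓; weight loss ✓; heat intolerance ✓; elevated heart rate ✓; hyperreflexia ✓; fatigue ✗; rash ✓
(C) Dravin's disease — headache ✓; weight loss ✓; heat intolerance ✓; elevated heart rate ✓ (via heat intolerance → elevated heart rate); hyperreflexia ✓; fatigue ✓; rash ✓ (via blurred vision → rash)
(D) Tessaric fever — headache ✓; weight loss ✗; heat intolerance ✓; elevated heart rate ✓; hyperreflexia ✗; fatigue ✓; rash ✓
(E) Kale-Webb syndrome — does not account for weight loss, heat intolerance, fatigue
(F) paraline deficiency — headache ✓; weight loss ✗; heat intolerance ✓; elevated heart rate ✓; hyperreflexia ✓; fatigue ✗; rash ✓
Only (C) is consistent with every observation.

C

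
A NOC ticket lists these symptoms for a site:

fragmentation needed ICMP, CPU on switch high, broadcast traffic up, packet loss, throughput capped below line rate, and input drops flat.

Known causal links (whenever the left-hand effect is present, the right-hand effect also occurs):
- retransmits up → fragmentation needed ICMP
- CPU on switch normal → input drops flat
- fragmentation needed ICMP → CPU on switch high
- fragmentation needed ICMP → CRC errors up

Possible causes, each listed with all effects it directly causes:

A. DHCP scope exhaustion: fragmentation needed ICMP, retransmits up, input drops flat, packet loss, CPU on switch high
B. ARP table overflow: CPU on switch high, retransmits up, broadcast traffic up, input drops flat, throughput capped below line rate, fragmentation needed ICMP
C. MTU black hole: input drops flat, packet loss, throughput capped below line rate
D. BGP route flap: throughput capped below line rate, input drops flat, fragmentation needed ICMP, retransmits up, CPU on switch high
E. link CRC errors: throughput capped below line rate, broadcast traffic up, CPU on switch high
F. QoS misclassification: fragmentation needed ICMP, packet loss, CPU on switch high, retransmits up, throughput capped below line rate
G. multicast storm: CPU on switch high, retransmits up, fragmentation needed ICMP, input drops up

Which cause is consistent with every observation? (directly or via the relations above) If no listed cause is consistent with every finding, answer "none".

none

Checking each candidate against the observations:
(A) DHCP scope exhaustion — does not account for broadcast traffic up, throughput capped below line rate
(B) ARP table overflow — fragmentation needed ICMP yes; CPU on switch high yes; broadcast traffic up yes; packet loss NO; throughput capped below line rate yes; input drops flat yes
(C) MTU black hole — does not account for fragmentation needed ICMP, CPU on switch high, broadcast traffic up
(D) BGP route flap — fragmentation needed ICMP yes; CPU on switch high yes; broadcast traffic up NO; packet loss NO; throughput capped below line rate yes; input drops flat yes
(E) link CRC errors — does not account for fragmentation needed ICMP, packet loss, input drops flat
(F) QoS misclassification — fragmentation needed ICMP yes; CPU on switch high yes; broadcast traffic up NO; packet loss yes; throughput capped below line rate yes; input drops flat NO
(G) multicast storm — fails on broadcast traffic up, packet loss, throughput capped below line rate, input drops flat (predicts input drops up, not input drops flat)
No candidate is consistent with all observations.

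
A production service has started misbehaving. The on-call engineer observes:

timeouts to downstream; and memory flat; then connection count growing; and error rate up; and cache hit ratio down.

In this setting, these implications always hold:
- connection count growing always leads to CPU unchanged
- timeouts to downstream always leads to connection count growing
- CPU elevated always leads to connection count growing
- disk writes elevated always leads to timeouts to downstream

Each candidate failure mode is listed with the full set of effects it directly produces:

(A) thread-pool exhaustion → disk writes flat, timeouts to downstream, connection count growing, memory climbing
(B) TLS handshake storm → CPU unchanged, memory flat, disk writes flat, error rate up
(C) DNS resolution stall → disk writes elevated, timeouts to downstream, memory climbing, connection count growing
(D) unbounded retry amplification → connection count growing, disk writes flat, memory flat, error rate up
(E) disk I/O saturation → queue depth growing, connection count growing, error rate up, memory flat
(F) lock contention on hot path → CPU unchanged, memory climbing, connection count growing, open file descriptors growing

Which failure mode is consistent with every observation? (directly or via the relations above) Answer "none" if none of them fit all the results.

Checking each candidate against the observations:
(A) thread-pool exhaustion — fails on memory flat, error rate up, cache hit ratio down (predicts memory climbing, not memory flat)
(B) TLS handshake storm — does not account for timeouts to downstream, connection count growing, cache hit ratio down
(C) DNS resolution stall — timeouts to downstream yes; memory flat NO; connection count growing yes; error rate up NO; cache hit ratio down NO
(D) unbounded retry amplification — timeouts to downstream NO; memory flat yes; connection count growing yes; error rate up yes; cache hit ratio down NO
(E) disk I/O saturation — does not account for timeouts to downstream, cache hit ratio down
(F) lock contention on hot path — timeouts to downstream NO; memory flat NO; connection count growing yes; error rate up NO; cache hit ratio down NO
No candidate is consistent with all observations.

none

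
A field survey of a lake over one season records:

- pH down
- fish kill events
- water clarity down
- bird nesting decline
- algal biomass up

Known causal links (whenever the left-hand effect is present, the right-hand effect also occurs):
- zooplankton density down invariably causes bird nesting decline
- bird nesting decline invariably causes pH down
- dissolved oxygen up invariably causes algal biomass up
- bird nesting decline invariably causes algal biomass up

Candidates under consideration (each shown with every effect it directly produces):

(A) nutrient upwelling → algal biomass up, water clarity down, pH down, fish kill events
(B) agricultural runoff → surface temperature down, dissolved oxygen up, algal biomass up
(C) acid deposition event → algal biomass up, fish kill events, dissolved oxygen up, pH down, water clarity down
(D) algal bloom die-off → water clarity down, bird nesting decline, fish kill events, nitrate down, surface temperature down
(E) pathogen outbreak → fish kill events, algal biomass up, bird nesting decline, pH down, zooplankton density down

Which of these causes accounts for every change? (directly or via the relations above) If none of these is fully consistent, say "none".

Checking each candidate against the observations:
(A) nutrient upwelling — does not account for bird nesting decline
(B) agricultural runoff — does not account for pH down, fish kill events, water clarity down, bird nesting decline
(C) acid deposition event — does not account for bird nesting decline
(D) algal bloom die-off — accounts for every observation (pH down through bird nesting decline → pH down)
(E) pathogen outbreak — does not account for water clarity down
(D) alone accounts for all the evidence.

D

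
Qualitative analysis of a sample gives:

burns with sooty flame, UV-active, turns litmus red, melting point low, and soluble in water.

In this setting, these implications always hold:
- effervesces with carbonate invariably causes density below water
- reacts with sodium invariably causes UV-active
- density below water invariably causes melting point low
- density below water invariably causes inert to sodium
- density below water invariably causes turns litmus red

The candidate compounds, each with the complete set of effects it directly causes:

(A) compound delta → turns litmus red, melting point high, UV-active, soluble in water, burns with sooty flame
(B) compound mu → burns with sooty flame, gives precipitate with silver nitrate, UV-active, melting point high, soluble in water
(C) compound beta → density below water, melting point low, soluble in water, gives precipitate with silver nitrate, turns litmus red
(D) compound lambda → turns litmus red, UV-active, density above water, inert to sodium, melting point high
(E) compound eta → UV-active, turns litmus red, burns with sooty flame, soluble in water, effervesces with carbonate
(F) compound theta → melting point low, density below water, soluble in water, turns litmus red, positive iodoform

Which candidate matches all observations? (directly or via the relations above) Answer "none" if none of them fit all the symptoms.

Checking each candidate against the observations:
(A) compound delta — burns with sooty flame match; UV-active match; turns litmus red match; melting point low miss; soluble in water match
(B) compound mu — fails on turns litmus red, melting point low (predicts melting point high, not melting point low)
(C) compound beta — does not account for burns with sooty flame, UV-active
(D) compound lambda — fails on burns with sooty flame, melting point low, soluble in water (predicts melting point high, not melting point low)
(E) compound eta — burns with sooty flame match; UV-active match; turns litmus red match; melting point low match (through effervesces with carbonate → density below water → melting point low); soluble in water match
(F) compound theta — does not account for burns with sooty flame, UV-active
Only (E) is consistent with every observation.

E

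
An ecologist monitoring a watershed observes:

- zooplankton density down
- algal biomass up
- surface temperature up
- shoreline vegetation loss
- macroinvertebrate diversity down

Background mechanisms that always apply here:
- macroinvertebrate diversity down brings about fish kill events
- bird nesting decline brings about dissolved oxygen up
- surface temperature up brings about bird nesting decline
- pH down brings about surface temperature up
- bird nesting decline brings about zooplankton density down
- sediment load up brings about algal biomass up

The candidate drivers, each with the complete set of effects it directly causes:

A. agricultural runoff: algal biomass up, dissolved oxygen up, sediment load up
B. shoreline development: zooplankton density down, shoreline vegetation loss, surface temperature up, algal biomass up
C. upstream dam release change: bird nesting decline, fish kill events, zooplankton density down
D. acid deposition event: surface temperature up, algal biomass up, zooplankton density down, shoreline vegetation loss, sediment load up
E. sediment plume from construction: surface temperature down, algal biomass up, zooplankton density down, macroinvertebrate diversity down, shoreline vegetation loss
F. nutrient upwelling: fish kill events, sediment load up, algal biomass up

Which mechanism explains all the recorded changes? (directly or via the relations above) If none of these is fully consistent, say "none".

none

Checking each candidate against the observations:
(A) agricultural runoff — does not account for zooplankton density down, surface temperature up, shoreline vegetation loss, macroinvertebrate diversity down
(B) shoreline development — does not account for macroinvertebrate diversity down
(C) upstream dam release change — zooplankton density down match; algal biomass up miss; surface temperature up miss; shoreline vegetation loss miss; macroinvertebrate diversity down miss
(D) acid deposition event — zooplankton density down match; algal biomass up match; surface temperature up match; shoreline vegetation loss match; macroinvertebrate diversity down miss
(E) sediment plume from construction — fails on surface temperature up (predicts surface temperature down, not surface temperature up)
(F) nutrient upwelling — zooplankton density down miss; algal biomass up match; surface temperature up miss; shoreline vegetation loss miss; macroinvertebrate diversity down miss
No candidate is consistent with all observations.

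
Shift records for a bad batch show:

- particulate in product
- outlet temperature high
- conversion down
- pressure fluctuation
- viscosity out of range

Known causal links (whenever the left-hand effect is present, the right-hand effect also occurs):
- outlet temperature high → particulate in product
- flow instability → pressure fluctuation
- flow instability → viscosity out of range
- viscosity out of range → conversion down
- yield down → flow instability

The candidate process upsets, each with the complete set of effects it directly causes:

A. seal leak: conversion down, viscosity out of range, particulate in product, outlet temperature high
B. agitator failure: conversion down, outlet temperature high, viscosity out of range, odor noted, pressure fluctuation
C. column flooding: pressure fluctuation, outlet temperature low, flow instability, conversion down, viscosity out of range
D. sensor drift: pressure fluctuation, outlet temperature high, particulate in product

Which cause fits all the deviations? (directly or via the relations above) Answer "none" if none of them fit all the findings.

B

Per-candidate check:
(A) seal leak — particulate in product yes; outlet temperature high yes; conversion down yes; pressure fluctuation NO; viscosity out of range yes
(B) agitator failure — accounts for every observation (particulate in product via outlet temperature high → particulate in product)
(C) column flooding — particulate in product NO; outlet temperature high NO; conversion down yes; pressure fluctuation yes; viscosity out of range yes
(D) sensor drift — particulate in product yes; outlet temperature high yes; conversion down NO; pressure fluctuation yes; viscosity out of range NO
Only (B) is consistent with every observation.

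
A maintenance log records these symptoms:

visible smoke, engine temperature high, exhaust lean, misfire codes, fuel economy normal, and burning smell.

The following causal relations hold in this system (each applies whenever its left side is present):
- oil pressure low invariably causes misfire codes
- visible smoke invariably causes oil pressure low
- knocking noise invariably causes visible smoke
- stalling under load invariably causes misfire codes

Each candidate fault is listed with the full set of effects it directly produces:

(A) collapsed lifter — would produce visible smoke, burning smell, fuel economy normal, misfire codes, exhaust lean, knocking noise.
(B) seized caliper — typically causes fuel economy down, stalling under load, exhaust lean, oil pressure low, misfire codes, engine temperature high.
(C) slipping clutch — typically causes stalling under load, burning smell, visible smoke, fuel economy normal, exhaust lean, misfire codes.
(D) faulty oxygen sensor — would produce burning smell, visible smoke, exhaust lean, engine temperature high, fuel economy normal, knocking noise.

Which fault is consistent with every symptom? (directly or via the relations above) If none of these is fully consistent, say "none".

D

Testing each hypothesis:
(A) collapsed lifter — does not account for engine temperature high
(B) seized caliper — fails on visible smoke, fuel economy normal, burning smell (predicts fuel economy down, not fuel economy normal)
(C) slipping clutch — visible smoke +; engine temperature high -; exhaust lean +; misfire codes +; fuel economy normal +; burning smell +
(D) faulty oxygen sensor — visible smoke +; engine temperature high +; exhaust lean +; misfire codes + (by visible smoke → oil pressure low → misfire codes); fuel economy normal +; burning smell +
(D) is the only candidate with no mismatches.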